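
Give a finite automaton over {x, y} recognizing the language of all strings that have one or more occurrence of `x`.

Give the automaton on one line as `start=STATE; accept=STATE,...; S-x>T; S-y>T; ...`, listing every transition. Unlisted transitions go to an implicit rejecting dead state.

Count `x`s, saturating at 2: state q0 means no `x` yet, q1 means one `x` seen, q2 means more than one. Each `x` increments (capped at q2); other symbols loop. Accept from {q1, q2}.
        x   y  
>  q0   q1  q0 
 * q1   q2  q1 
 * q2   q2  q2 
(> = start, * = accepting)

start=q0; accept=q1,q2; q0-x>q1; q0-y>q0; q1-x>q2; q1-y>q1; q2-x>q2; q2-y>q2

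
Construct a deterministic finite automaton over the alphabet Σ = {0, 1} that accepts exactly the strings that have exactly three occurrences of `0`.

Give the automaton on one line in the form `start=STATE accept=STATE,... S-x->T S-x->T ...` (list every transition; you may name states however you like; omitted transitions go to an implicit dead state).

Count `0`s, saturating at 4: states s0 through s3 mean 0 through 3 `0`s seen; s4 means more than 3. Each `0` increments (capped at s4); other symbols loop. Accept from {s3}.
5 states suffice.
        0   1  
>  s0   s1  s0 
   s1   s2  s1 
   s2   s3  s2 
 * s3   s4  s3 
   s4   s4  s4 
(> = start, * = accepting)

start=s0 accept=s3 s0-0->s1 s0-1->s0 s1-0->s2 s1-1->s1 s2-0->s3 s2-1->s2 s3-0->s4 s3-1->s3 s4-0->s4 s4-1->s4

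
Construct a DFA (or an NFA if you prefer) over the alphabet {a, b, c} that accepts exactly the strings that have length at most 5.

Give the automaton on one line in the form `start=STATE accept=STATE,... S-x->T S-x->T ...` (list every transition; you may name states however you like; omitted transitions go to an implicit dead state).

start=S0 accept=S0,S1,S2,S3,S4,S5 S0-a->S1 S0-b->S1 S0-c->S1 S1-a->S2 S1-b->S2 S1-c->S2 S2-a->S3 S2-b->S3 S2-c->S3 S3-a->S4 S3-b->S4 S3-c->S4 S4-a->S5 S4-b->S5 S4-c->S5 S5-a->S6 S5-b->S6 S5-c->S6 S6-a->S6 S6-b->S6 S6-c->S6

We only need to distinguish lengths 0, 1, …, 5, and '>5'. Chain S0 → S1 → S2 → S3 → S4 → S5 → S6 on every symbol, with S6 looping. Accepting states: {S0, S1, S2, S3, S4, S5}.
7 states suffice.
        a   b   c  
>* S0   S1  S1  S1 
 * S1   S2  S2  S2 
 * S2   S3  S3  S3 
 * S3   S4  S4  S4 
 * S4   S5  S5  S5 
 * S5   S6  S6  S6 
   S6   S6  S6  S6 
(> = start, * = accepting)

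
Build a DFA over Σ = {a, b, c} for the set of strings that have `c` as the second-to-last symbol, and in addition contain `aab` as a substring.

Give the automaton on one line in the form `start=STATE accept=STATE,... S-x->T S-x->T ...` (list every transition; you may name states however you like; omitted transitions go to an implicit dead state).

start=q0 accept=q5,q6 q0-a->q1 q0-b->q0 q0-c->q0 q1-a->q2 q1-b->q0 q1-c->q0 q2-a->q2 q2-b->q3 q2-c->q0 q3-a->q3 q3-b->q3 q3-c->q4 q4-a->q5 q4-b->q5 q4-c->q6 q5-a->q3 q5-b->q3 q5-c->q4 q6-a->q5 q6-b->q5 q6-c->q6

Run two small machines in parallel and take their product. The first has 13 states tracking the last 2 symbols read; the second has 4 states tracking whether and how much of `aab` has been seen. A product state is a pair (one from each), accepting exactly when both do. After merging equivalent states the machine shrinks.
7 states suffice.
        a   b   c  
>  q0   q1  q0  q0 
   q1   q2  q0  q0 
   q2   q2  q3  q0 
   q3   q3  q3  q4 
   q4   q5  q5  q6 
 * q5   q3  q3  q4 
 * q6   q5  q5  q6 
(> = start, * = accepting)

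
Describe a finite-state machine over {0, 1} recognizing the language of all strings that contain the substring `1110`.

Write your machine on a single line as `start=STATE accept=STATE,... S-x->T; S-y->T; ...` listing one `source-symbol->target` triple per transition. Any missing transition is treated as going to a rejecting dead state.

start=s0; accept=s4; s0-0->s0; s0-1->s1; s1-0->s0; s1-1->s2; s2-0->s0; s2-1->s3; s3-0->s4; s3-1->s3; s4-0->s4; s4-1->s4

States s0..s3 record the length of the longest prefix of `1110` that matches the current input suffix. Reaching s4 means `1110` has been seen, and we stay there forever. Accept from s4.
        0   1  
>  s0   s0  s1 
   s1   s0  s2 
   s2   s0  s3 
   s3   s4  s3 
 * s4   s4  s4 
(> = start, * = accepting)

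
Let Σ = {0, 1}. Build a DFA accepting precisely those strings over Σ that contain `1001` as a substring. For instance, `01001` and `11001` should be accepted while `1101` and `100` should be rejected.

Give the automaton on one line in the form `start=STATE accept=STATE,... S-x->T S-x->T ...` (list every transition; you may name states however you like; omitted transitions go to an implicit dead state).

States q0..q3 record the length of the longest prefix of `1001` that matches the current input suffix. Reaching q4 means `1001` has been seen, and we stay there forever. Accept from q4.
5 states suffice.
        0   1  
>  q0   q0  q1 
   q1   q2  q1 
   q2   q3  q1 
   q3   q0  q4 
 * q4   q4  q4 
(> = start, * = accepting)

start=q0 accept=q4 q0-0->q0 q0-1->q1 q1-0->q2 q1-1->q1 q2-0->q3 q2-1->q1 q3-0->q0 q3-1->q4 q4-0->q4 q4-1->q4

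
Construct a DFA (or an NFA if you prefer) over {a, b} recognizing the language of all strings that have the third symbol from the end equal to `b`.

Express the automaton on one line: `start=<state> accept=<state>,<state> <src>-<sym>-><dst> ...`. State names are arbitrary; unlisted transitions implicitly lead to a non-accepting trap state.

start=S0 accept=S11,S12,S13,S14 S0-a->S1 S0-b->S2 S1-a->S3 S1-b->S4 S2-a->S5 S2-b->S6 S3-a->S7 S3-b->S8 S4-a->S9 S4-b->S10 S5-a->S11 S5-b->S12 S6-a->S13 S6-b->S14 S7-a->S7 S7-b->S8 S8-a->S9 S8-b->S10 S9-a->S11 S9-b->S12 S10-a->S13 S10-b->S14 S11-a->S7 S11-b->S8 S12-a->S9 S12-b->S10 S13-a->S11 S13-b->S12 S14-a->S13 S14-b->S14

Because acceptance depends on a position counted from the end, the machine has to buffer the most recent 3 symbols. Make each state the string of the last up-to-3 symbols read; on input `x` shift the window left and append `x`. Accept when the buffered window has length 3 and begins with `b`.
With 15 states:
          a    b  
>  S0     S1   S2 
   S1     S3   S4 
   S2     S5   S6 
   S3     S7   S8 
   S4     S9  S10 
   S5    S11  S12 
   S6    S13  S14 
   S7     S7   S8 
   S8     S9  S10 
   S9    S11  S12 
   S10   S13  S14 
 * S11    S7   S8 
 * S12    S9  S10 
 * S13   S11  S12 
 * S14   S13  S14 
(> = start, * = accepting)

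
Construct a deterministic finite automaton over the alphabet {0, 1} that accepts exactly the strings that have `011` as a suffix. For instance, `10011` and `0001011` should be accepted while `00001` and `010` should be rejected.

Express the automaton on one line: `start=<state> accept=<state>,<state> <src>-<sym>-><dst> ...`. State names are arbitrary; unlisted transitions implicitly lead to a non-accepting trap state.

start=q0 accept=q3 q0-0->q1 q0-1->q0 q1-0->q1 q1-1->q2 q2-0->q1 q2-1->q3 q3-0->q1 q3-1->q0

Remember how much of `011` the current input suffix matches. State q0 means no match yet; q1 means the last symbol is `0`; q2 means the last 2 symbols are `01`; q3 means the last 3 symbols are `011`. Only q3 accepts. On a mismatch, fall back to the longest proper suffix that is still a prefix of `011`.
A 4-state machine:
        0   1  
>  q0   q1  q0 
   q1   q1  q2 
   q2   q1  q3 
 * q3   q1  q0 
(> = start, * = accepting)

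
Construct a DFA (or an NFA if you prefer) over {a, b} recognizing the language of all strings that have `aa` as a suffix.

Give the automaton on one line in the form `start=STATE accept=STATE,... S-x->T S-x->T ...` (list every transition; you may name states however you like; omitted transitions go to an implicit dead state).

start=q0 accept=q2 q0-a->q1 q0-b->q0 q1-a->q2 q1-b->q0 q2-a->q2 q2-b->q0

Let each state record the length of the longest suffix of the input read so far that is also a prefix of `aa`. q1 means the last symbol is `a`; q2 means the last 2 symbols are `aa`. Accept only at q2, where the string currently ends in `aa`.
        a   b  
>  q0   q1  q0 
   q1   q2  q0 
 * q2   q2  q0 
(> = start, * = accepting)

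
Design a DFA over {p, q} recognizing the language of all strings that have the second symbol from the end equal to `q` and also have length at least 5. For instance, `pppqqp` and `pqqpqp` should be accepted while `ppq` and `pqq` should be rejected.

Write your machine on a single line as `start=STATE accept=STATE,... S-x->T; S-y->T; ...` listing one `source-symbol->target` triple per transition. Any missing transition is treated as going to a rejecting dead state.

Run two small machines in parallel and take their product. One (7 states) tracks the last 2 symbols read; the other (7 states) tracks the input length, saturating at 6. Each combined state is a pair, one component from each; accept when both components accept.
With 23 states:
       p  q 
>  A   B  C 
   B   D  E 
   C   F  G 
   D   H  I 
   E   J  K 
   F   H  I 
   G   J  K 
   H   L  M 
   I   N  O 
   J   L  M 
   K   N  O 
   L   P  Q 
   M   R  S 
   N   P  Q 
   O   R  S 
   P   T  U 
   Q   V  W 
 * R   T  U 
 * S   V  W 
   T   T  U 
   U   V  W 
 * V   T  U 
 * W   V  W 
(> = start, * = accepting)

start=A; accept=R,S,V,W; A-p->B; A-q->C; B-p->D; B-q->E; C-p->F; C-q->G; D-p->H; D-q->I; E-p->J; E-q->K; F-p->H; F-q->I; G-p->J; G-q->K; H-p->L; H-q->M; I-p->N; I-q->O; J-p->L; J-q->M; K-p->N; K-q->O; L-p->P; L-q->Q; M-p->R; M-q->S; N-p->P; N-q->Q; O-p->R; O-q->S; P-p->T; P-q->U; Q-p->V; Q-q->W; R-p->T; R-q->U; S-p->V; S-q->W; T-p->T; T-q->U; U-p->V; U-q->W; V-p->T; V-q->U; W-p->V; W-q->W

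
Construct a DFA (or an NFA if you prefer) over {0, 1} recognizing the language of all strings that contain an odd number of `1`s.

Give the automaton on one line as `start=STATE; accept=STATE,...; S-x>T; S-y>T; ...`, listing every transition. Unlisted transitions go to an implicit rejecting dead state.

start=q0; accept=q1; q0-0>q0; q0-1>q1; q1-0>q1; q1-1>q0

Keep the running count of `1`s modulo 2: each `1` advances along the cycle q0 → q1 → q0 while other symbols loop. Accept at q1.
A 2-state machine:
        0   1  
>  q0   q0  q1 
 * q1   q1  q0 
(> = start, * = accepting)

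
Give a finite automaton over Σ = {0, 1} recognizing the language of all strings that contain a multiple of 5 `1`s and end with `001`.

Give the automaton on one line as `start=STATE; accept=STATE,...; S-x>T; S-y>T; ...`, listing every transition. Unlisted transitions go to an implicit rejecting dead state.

start=s0; accept=s7; s0-0>s0; s0-1>s1; s1-0>s1; s1-1>s2; s2-0>s2; s2-1>s3; s3-0>s3; s3-1>s4; s4-0>s5; s4-1>s0; s5-0>s6; s5-1>s0; s6-0>s6; s6-1>s7; s7-0>s0; s7-1>s1

Handle the two conditions separately and then intersect. The first has 5 states tracking the count of `1`s modulo 5; the second has 4 states tracking how much of the suffix `001` has currently been matched. A product state is a pair (one from each), accepting exactly when both do. Equivalent product states are then merged.
An 8-state machine:
        0   1  
>  s0   s0  s1 
   s1   s1  s2 
   s2   s2  s3 
   s3   s3  s4 
   s4   s5  s0 
   s5   s6  s0 
   s6   s6  s7 
 * s7   s0  s1 
(> = start, * = accepting)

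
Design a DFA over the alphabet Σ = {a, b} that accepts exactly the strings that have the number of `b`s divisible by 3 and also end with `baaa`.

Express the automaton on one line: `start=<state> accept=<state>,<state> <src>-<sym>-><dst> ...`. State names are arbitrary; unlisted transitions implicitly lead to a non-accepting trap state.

Build one automaton per condition and run them in lockstep. The first has 3 states tracking the count of `b`s modulo 3; the second has 5 states tracking how much of the suffix `baaa` has currently been matched. A product state is a pair (one from each), accepting exactly when both do. Equivalent product states are then merged.
        a   b  
>  S0   S0  S1 
   S1   S1  S2 
   S2   S2  S3 
   S3   S4  S1 
   S4   S5  S1 
   S5   S6  S1 
 * S6   S0  S1 
(> = start, * = accepting)

start=S0 accept=S6 S0-a->S0 S0-b->S1 S1-a->S1 S1-b->S2 S2-a->S2 S2-b->S3 S3-a->S4 S3-b->S1 S4-a->S5 S4-b->S1 S5-a->S6 S5-b->S1 S6-a->S0 S6-b->S1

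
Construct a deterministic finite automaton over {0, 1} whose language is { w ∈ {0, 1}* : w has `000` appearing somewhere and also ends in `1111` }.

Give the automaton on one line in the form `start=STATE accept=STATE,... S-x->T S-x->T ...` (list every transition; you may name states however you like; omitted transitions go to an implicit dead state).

Build one automaton per condition and run them in lockstep. One (4 states) tracks whether and how much of `000` has been seen; the other (5 states) tracks how much of the suffix `1111` has currently been matched. Each combined state is a pair, one component from each; accept when both components accept. After merging equivalent states the machine shrinks.
8 states suffice.
        0   1  
>  q0   q1  q0 
   q1   q2  q0 
   q2   q3  q0 
   q3   q3  q4 
   q4   q3  q5 
   q5   q3  q6 
   q6   q3  q7 
 * q7   q3  q7 
(> = start, * = accepting)

start=q0 accept=q7 q0-0->q1 q0-1->q0 q1-0->q2 q1-1->q0 q2-0->q3 q2-1->q0 q3-0->q3 q3-1->q4 q4-0->q3 q4-1->q5 q5-0->q3 q5-1->q6 q6-0->q3 q6-1->q7 q7-0->q3 q7-1->q7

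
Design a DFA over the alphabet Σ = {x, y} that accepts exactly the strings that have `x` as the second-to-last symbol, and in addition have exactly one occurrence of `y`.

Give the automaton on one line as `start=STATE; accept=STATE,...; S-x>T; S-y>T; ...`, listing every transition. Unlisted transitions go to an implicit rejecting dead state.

start=A; accept=E,H; A-x>B; A-y>C; B-x>D; B-y>E; C-x>F; C-y>G; D-x>D; D-y>E; E-x>F; E-y>G; F-x>H; F-y>I; G-x>J; G-y>G; H-x>H; H-y>I; I-x>J; I-y>G; J-x>K; J-y>I; K-x>K; K-y>I

Run two small machines in parallel and take their product. One (7 states) tracks the last 2 symbols read; the other (3 states) tracks the count of `y`s, saturating at 2. Each combined state is a pair, one component from each; accept when both components accept.
       x  y 
>  A   B  C 
   B   D  E 
   C   F  G 
   D   D  E 
 * E   F  G 
   F   H  I 
   G   J  G 
 * H   H  I 
   I   J  G 
   J   K  I 
   K   K  I 
(> = start, * = accepting)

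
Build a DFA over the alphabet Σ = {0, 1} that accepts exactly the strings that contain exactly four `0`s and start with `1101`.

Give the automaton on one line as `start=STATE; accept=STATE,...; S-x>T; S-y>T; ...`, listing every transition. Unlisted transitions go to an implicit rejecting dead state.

start=q0; accept=q13; q0-0>q1; q0-1>q2; q1-0>q3; q1-1>q1; q2-0>q1; q2-1>q4; q3-0>q5; q3-1>q3; q4-0>q6; q4-1>q7; q5-0>q8; q5-1>q5; q6-0>q3; q6-1>q9; q7-0>q1; q7-1>q7; q8-0>q10; q8-1>q8; q9-0>q11; q9-1>q9; q10-0>q10; q10-1>q10; q11-0>q12; q11-1>q11; q12-0>q13; q12-1>q12; q13-0>q14; q13-1>q13; q14-0>q14; q14-1>q14

Handle the two conditions separately and then intersect. One (6 states) tracks the count of `0`s, saturating at 5; the other (6 states) tracks whether the input so far still matches the prefix `1101`. Each combined state is a pair, one component from each; accept when both components accept.
A 15-state machine:
          0    1  
>  q0     q1   q2 
   q1     q3   q1 
   q2     q1   q4 
   q3     q5   q3 
   q4     q6   q7 
   q5     q8   q5 
   q6     q3   q9 
   q7     q1   q7 
   q8    q10   q8 
   q9    q11   q9 
   q10   q10  q10 
   q11   q12  q11 
   q12   q13  q12 
 * q13   q14  q13 
   q14   q14  q14 
(> = start, * = accepting)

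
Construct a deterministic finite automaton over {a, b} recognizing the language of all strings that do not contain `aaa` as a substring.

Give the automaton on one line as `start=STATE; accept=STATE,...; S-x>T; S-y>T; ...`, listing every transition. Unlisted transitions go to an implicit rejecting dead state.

start=s0; accept=s0,s1,s2; s0-a>s1; s0-b>s0; s1-a>s2; s1-b>s0; s2-a>s3; s2-b>s0; s3-a>s3; s3-b>s3

This is the complement of 'contains `aaa`'. Use the same substring-matching states — s0 through s3 holding how much of `aaa` has just been matched — but flip the accepting set: everything except the trap s3 accepts.
With 4 states:
        a   b  
>* s0   s1  s0 
 * s1   s2  s0 
 * s2   s3  s0 
   s3   s3  s3 
(> = start, * = accepting)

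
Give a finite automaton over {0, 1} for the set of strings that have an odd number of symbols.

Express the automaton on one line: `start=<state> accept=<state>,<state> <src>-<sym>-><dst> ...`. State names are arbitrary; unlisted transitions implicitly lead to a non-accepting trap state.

start=A accept=B A-0->B A-1->B B-0->A B-1->A

Only the length mod 2 matters, so use a 2-cycle: from any state, every input symbol moves to the next state, wrapping B back to A. Mark B accepting.
A 2-state machine:
       0  1 
>  A   B  B 
 * B   A  A 
(> = start, * = accepting)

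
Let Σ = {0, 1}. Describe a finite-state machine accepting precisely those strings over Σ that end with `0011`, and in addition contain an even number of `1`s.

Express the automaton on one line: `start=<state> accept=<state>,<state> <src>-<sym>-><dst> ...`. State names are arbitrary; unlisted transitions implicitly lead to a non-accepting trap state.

start=s0 accept=s7 s0-0->s1 s0-1->s2 s1-0->s3 s1-1->s2 s2-0->s4 s2-1->s0 s3-0->s3 s3-1->s5 s4-0->s6 s4-1->s0 s5-0->s4 s5-1->s7 s6-0->s6 s6-1->s8 s7-0->s1 s7-1->s2 s8-0->s1 s8-1->s9 s9-0->s4 s9-1->s0

Run two small machines in parallel and take their product. One (5 states) tracks how much of the suffix `0011` has currently been matched; the other (2 states) tracks the count of `1`s modulo 2. Each combined state is a pair, one component from each; accept when both components accept.
With 10 states:
        0   1  
>  s0   s1  s2 
   s1   s3  s2 
   s2   s4  s0 
   s3   s3  s5 
   s4   s6  s0 
   s5   s4  s7 
   s6   s6  s8 
 * s7   s1  s2 
   s8   s1  s9 
   s9   s4  s0 
(> = start, * = accepting)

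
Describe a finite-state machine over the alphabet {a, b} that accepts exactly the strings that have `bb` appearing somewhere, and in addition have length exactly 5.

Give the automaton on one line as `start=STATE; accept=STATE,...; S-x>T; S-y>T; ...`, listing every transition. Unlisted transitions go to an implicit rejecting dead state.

Handle the two conditions separately and then intersect. One (3 states) tracks whether and how much of `bb` has been seen; the other (7 states) tracks the input length, saturating at 6. Each combined state is a pair, one component from each; accept when both components accept. Equivalent product states are then merged.
A 13-state machine:
          a    b  
>  s0     s1   s2 
   s1     s3   s4 
   s2     s3   s5 
   s3     s6   s7 
   s4     s6   s8 
   s5     s8   s8 
   s6     s9  s10 
   s7     s9  s11 
   s8    s11  s11 
   s9     s9   s9 
   s10    s9  s12 
   s11   s12  s12 
 * s12    s9   s9 
(> = start, * = accepting)

start=s0; accept=s12; s0-a>s1; s0-b>s2; s1-a>s3; s1-b>s4; s2-a>s3; s2-b>s5; s3-a>s6; s3-b>s7; s4-a>s6; s4-b>s8; s5-a>s8; s5-b>s8; s6-a>s9; s6-b>s10; s7-a>s9; s7-b>s11; s8-a>s11; s8-b>s11; s9-a>s9; s9-b>s9; s10-a>s9; s10-b>s12; s11-a>s12; s11-b>s12; s12-a>s9; s12-b>s9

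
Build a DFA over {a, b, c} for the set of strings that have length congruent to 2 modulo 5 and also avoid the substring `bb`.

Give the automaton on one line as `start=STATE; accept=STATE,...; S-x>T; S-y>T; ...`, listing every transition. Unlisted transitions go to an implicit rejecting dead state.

start=q0; accept=q3,q4; q0-a>q1; q0-b>q2; q0-c>q1; q1-a>q3; q1-b>q4; q1-c>q3; q2-a>q3; q2-b>q5; q2-c>q3; q3-a>q6; q3-b>q7; q3-c>q6; q4-a>q6; q4-b>q5; q4-c>q6; q5-a>q5; q5-b>q5; q5-c>q5; q6-a>q8; q6-b>q9; q6-c>q8; q7-a>q8; q7-b>q5; q7-c>q8; q8-a>q0; q8-b>q10; q8-c>q0; q9-a>q0; q9-b>q5; q9-c>q0; q10-a>q1; q10-b>q5; q10-c>q1

Build one automaton per condition and run them in lockstep. One (5 states) tracks the input length modulo 5; the other (3 states) tracks partial matches of the forbidden pattern `bb`. Each combined state is a pair, one component from each; accept when both components accept. Equivalent product states are then merged.
With 11 states:
          a    b    c  
>  q0     q1   q2   q1 
   q1     q3   q4   q3 
   q2     q3   q5   q3 
 * q3     q6   q7   q6 
 * q4     q6   q5   q6 
   q5     q5   q5   q5 
   q6     q8   q9   q8 
   q7     q8   q5   q8 
   q8     q0  q10   q0 
   q9     q0   q5   q0 
   q10    q1   q5   q1 
(> = start, * = accepting)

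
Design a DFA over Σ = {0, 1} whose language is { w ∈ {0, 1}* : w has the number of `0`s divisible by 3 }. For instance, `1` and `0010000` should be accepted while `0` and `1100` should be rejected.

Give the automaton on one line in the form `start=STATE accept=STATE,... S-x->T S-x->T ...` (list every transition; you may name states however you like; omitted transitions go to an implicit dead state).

start=q0 accept=q0 q0-0->q1 q0-1->q0 q1-0->q2 q1-1->q1 q2-0->q0 q2-1->q2

The only thing that matters is how many `0`s have appeared, reduced mod 3. Use one state per residue: q0 for 0, …, q2 for 2. Reading `0` moves to the next residue; anything else stays put. q0 is accepting.
        0   1  
>* q0   q1  q0 
   q1   q2  q1 
   q2   q0  q2 
(> = start, * = accepting)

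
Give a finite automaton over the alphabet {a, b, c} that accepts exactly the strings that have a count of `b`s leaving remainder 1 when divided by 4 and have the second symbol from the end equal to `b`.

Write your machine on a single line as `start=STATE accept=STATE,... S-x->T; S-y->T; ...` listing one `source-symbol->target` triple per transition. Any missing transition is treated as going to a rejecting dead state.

Build one automaton per condition and run them in lockstep. The first has 4 states tracking the count of `b`s modulo 4; the second has 13 states tracking the last 2 symbols read. A product state is a pair (one from each), accepting exactly when both do. Minimizing collapses redundant product states.
With 8 states:
        a   b   c  
>  S0   S0  S1  S0 
   S1   S2  S3  S2 
 * S2   S4  S3  S4 
   S3   S3  S5  S3 
   S4   S4  S3  S4 
   S5   S5  S6  S5 
   S6   S0  S7  S0 
 * S7   S2  S3  S2 
(> = start, * = accepting)

start=S0; accept=S2,S7; S0-a->S0; S0-b->S1; S0-c->S0; S1-a->S2; S1-b->S3; S1-c->S2; S2-a->S4; S2-b->S3; S2-c->S4; S3-a->S3; S3-b->S5; S3-c->S3; S4-a->S4; S4-b->S3; S4-c->S4; S5-a->S5; S5-b->S6; S5-c->S5; S6-a->S0; S6-b->S7; S6-c->S0; S7-a->S2; S7-b->S3; S7-c->S2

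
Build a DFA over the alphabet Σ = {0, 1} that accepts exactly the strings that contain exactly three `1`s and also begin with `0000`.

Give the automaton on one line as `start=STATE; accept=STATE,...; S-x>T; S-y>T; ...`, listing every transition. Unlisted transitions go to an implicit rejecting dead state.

start=q0; accept=q8; q0-0>q1; q0-1>q2; q1-0>q3; q1-1>q2; q2-0>q2; q2-1>q2; q3-0>q4; q3-1>q2; q4-0>q5; q4-1>q2; q5-0>q5; q5-1>q6; q6-0>q6; q6-1>q7; q7-0>q7; q7-1>q8; q8-0>q8; q8-1>q2

Build one automaton per condition and run them in lockstep. The first has 5 states tracking the count of `1`s, saturating at 4; the second has 6 states tracking whether the input so far still matches the prefix `0000`. A product state is a pair (one from each), accepting exactly when both do. After merging equivalent states the machine shrinks.
        0   1  
>  q0   q1  q2 
   q1   q3  q2 
   q2   q2  q2 
   q3   q4  q2 
   q4   q5  q2 
   q5   q5  q6 
   q6   q6  q7 
   q7   q7  q8 
 * q8   q8  q2 
(> = start, * = accepting)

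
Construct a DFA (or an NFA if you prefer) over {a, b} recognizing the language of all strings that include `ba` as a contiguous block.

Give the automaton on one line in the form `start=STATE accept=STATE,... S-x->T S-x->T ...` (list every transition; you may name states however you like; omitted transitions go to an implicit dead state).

start=q0 accept=q2 q0-a->q0 q0-b->q1 q1-a->q2 q1-b->q1 q2-a->q2 q2-b->q2

States q0..q1 record the length of the longest prefix of `ba` that matches the current input suffix. Reaching q2 means `ba` has been seen, and we stay there forever. Accept from q2.
3 states suffice.
        a   b  
>  q0   q0  q1 
   q1   q2  q1 
 * q2   q2  q2 
(> = start, * = accepting)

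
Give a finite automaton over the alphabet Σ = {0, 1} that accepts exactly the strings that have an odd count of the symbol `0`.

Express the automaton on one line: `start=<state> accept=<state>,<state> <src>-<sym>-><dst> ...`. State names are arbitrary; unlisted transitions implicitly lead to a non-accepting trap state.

Keep the running count of `0`s modulo 2: each `0` advances along the cycle S0 → S1 → S0 while other symbols loop. Accept at S1.
With 2 states:
        0   1  
>  S0   S1  S0 
 * S1   S0  S1 
(> = start, * = accepting)

start=S0 accept=S1 S0-0->S1 S0-1->S0 S1-0->S0 S1-1->S1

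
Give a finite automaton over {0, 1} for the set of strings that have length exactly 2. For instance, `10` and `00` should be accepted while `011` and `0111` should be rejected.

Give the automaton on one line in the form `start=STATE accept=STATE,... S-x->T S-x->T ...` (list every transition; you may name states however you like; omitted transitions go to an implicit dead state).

start=s0 accept=s2 s0-0->s1 s0-1->s1 s1-0->s2 s1-1->s2 s2-0->s3 s2-1->s3 s3-0->s3 s3-1->s3

Count input length up to 3: every symbol moves from s0 toward s3, which means 'more than 2' and absorbs. Accept from {s2}.
        0   1  
>  s0   s1  s1 
   s1   s2  s2 
 * s2   s3  s3 
   s3   s3  s3 
(> = start, * = accepting)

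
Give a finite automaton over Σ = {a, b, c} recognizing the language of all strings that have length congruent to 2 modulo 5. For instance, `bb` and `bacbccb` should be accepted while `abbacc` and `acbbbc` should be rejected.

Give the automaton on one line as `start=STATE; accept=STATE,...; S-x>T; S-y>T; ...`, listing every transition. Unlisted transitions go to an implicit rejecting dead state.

Only the length mod 5 matters, so use a 5-cycle: from any state, every input symbol moves to the next state, wrapping S4 back to S0. Mark S2 accepting.
With 5 states:
        a   b   c  
>  S0   S1  S1  S1 
   S1   S2  S2  S2 
 * S2   S3  S3  S3 
   S3   S4  S4  S4 
   S4   S0  S0  S0 
(> = start, * = accepting)

start=S0; accept=S2; S0-a>S1; S0-b>S1; S0-c>S1; S1-a>S2; S1-b>S2; S1-c>S2; S2-a>S3; S2-b>S3; S2-c>S3; S3-a>S4; S3-b>S4; S3-c>S4; S4-a>S0; S4-b>S0; S4-c>S0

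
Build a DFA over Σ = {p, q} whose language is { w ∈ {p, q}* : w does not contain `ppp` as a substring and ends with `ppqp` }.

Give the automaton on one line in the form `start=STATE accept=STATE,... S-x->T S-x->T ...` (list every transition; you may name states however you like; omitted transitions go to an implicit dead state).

start=s0 accept=s5 s0-p->s1 s0-q->s0 s1-p->s2 s1-q->s0 s2-p->s3 s2-q->s4 s3-p->s3 s3-q->s3 s4-p->s5 s4-q->s0 s5-p->s2 s5-q->s0

Run two small machines in parallel and take their product. The first has 4 states tracking partial matches of the forbidden pattern `ppp`; the second has 5 states tracking how much of the suffix `ppqp` has currently been matched. A product state is a pair (one from each), accepting exactly when both do. After merging equivalent states the machine shrinks.
        p   q  
>  s0   s1  s0 
   s1   s2  s0 
   s2   s3  s4 
   s3   s3  s3 
   s4   s5  s0 
 * s5   s2  s0 
(> = start, * = accepting)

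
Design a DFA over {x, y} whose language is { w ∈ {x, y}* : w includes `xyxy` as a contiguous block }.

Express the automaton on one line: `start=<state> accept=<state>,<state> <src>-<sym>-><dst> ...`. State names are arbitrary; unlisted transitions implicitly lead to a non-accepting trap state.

start=s0 accept=s4 s0-x->s1 s0-y->s0 s1-x->s1 s1-y->s2 s2-x->s3 s2-y->s0 s3-x->s1 s3-y->s4 s4-x->s4 s4-y->s4

States s0..s3 record the length of the longest prefix of `xyxy` that matches the current input suffix. Reaching s4 means `xyxy` has been seen, and we stay there forever. Accept from s4.
A 5-state machine:
        x   y  
>  s0   s1  s0 
   s1   s1  s2 
   s2   s3  s0 
   s3   s1  s4 
 * s4   s4  s4 
(> = start, * = accepting)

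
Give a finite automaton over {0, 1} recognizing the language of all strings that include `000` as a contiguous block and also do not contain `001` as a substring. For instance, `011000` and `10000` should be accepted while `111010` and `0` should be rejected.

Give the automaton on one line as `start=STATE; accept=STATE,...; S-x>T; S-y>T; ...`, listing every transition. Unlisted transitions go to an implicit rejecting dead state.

start=A; accept=D; A-0>B; A-1>A; B-0>C; B-1>A; C-0>D; C-1>E; D-0>D; D-1>E; E-0>E; E-1>E

Run two small machines in parallel and take their product. One (4 states) tracks whether and how much of `000` has been seen; the other (4 states) tracks partial matches of the forbidden pattern `001`. Each combined state is a pair, one component from each; accept when both components accept. After merging equivalent states the machine shrinks.
A 5-state machine:
       0  1 
>  A   B  A 
   B   C  A 
   C   D  E 
 * D   D  E 
   E   E  E 
(> = start, * = accepting)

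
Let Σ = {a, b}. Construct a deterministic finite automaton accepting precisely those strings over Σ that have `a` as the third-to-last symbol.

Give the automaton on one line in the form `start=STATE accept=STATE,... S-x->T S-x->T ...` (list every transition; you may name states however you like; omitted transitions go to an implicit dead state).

A DFA must remember the last 3 symbols (since which symbol is third-to-last isn't known until the input ends). Use one state per possible window of the last ≤3 symbols; accept from those whose window starts with `a`.
          a    b  
>  q0     q1   q2 
   q1     q3   q4 
   q2     q5   q6 
   q3     q7   q8 
   q4     q9  q10 
   q5    q11  q12 
   q6    q13  q14 
 * q7     q7   q8 
 * q8     q9  q10 
 * q9    q11  q12 
 * q10   q13  q14 
   q11    q7   q8 
   q12    q9  q10 
   q13   q11  q12 
   q14   q13  q14 
(> = start, * = accepting)

start=q0 accept=q7,q8,q9,q10 q0-a->q1 q0-b->q2 q1-a->q3 q1-b->q4 q2-a->q5 q2-b->q6 q3-a->q7 q3-b->q8 q4-a->q9 q4-b->q10 q5-a->q11 q5-b->q12 q6-a->q13 q6-b->q14 q7-a->q7 q7-b->q8 q8-a->q9 q8-b->q10 q9-a->q11 q9-b->q12 q10-a->q13 q10-b->q14 q11-a->q7 q11-b->q8 q12-a->q9 q12-b->q10 q13-a->q11 q13-b->q12 q14-a->q13 q14-b->q14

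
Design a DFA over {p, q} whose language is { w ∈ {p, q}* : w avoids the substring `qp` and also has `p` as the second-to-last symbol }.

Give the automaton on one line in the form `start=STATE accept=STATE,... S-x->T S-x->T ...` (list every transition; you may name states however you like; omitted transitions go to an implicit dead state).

start=S0 accept=S3,S4 S0-p->S1 S0-q->S2 S1-p->S3 S1-q->S4 S2-p->S2 S2-q->S2 S3-p->S3 S3-q->S4 S4-p->S2 S4-q->S2

Run two small machines in parallel and take their product. One (3 states) tracks partial matches of the forbidden pattern `qp`; the other (7 states) tracks the last 2 symbols read. Each combined state is a pair, one component from each; accept when both components accept. Equivalent product states are then merged.
5 states suffice.
        p   q  
>  S0   S1  S2 
   S1   S3  S4 
   S2   S2  S2 
 * S3   S3  S4 
 * S4   S2  S2 
(> = start, * = accepting)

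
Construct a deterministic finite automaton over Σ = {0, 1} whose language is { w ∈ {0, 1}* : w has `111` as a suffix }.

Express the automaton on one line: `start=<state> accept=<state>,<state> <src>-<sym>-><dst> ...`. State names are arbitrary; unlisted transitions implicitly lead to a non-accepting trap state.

start=A accept=D A-0->A A-1->B B-0->A B-1->C C-0->A C-1->D D-0->A D-1->D

Remember how much of `111` the current input suffix matches. State A means no match yet; B means the last symbol is `1`; C means the last 2 symbols are `11`; D means the last 3 symbols are `111`. Only D accepts. On a mismatch, fall back to the longest proper suffix that is still a prefix of `111`.
A 4-state machine:
       0  1 
>  A   A  B 
   B   A  C 
   C   A  D 
 * D   A  D 
(> = start, * = accepting)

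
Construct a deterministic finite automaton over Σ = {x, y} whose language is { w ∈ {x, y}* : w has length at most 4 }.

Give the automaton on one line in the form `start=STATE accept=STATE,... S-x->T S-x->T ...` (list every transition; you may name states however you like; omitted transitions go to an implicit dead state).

We only need to distinguish lengths 0, 1, …, 4, and '>4'. Chain q0 → q1 → q2 → q3 → q4 → q5 on every symbol, with q5 looping. Accepting states: {q0, q1, q2, q3, q4}.
        x   y  
>* q0   q1  q1 
 * q1   q2  q2 
 * q2   q3  q3 
 * q3   q4  q4 
 * q4   q5  q5 
   q5   q5  q5 
(> = start, * = accepting)

start=q0 accept=q0,q1,q2,q3,q4 q0-x->q1 q0-y->q1 q1-x->q2 q1-y->q2 q2-x->q3 q2-y->q3 q3-x->q4 q3-y->q4 q4-x->q5 q4-y->q5 q5-x->q5 q5-y->q5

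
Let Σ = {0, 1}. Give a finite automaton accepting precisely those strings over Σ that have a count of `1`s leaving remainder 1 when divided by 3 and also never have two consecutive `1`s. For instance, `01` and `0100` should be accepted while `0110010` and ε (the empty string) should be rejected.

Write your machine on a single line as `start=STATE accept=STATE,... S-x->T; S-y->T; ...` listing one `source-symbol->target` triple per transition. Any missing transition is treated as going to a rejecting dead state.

start=S0; accept=S1,S2; S0-0->S0; S0-1->S1; S1-0->S2; S1-1->S3; S2-0->S2; S2-1->S4; S3-0->S3; S3-1->S5; S4-0->S6; S4-1->S5; S5-0->S5; S5-1->S7; S6-0->S6; S6-1->S8; S7-0->S7; S7-1->S3; S8-0->S0; S8-1->S7

Build one automaton per condition and run them in lockstep. The first has 3 states tracking the count of `1`s modulo 3; the second has 3 states tracking partial matches of the forbidden pattern `11`. A product state is a pair (one from each), accepting exactly when both do.
        0   1  
>  S0   S0  S1 
 * S1   S2  S3 
 * S2   S2  S4 
   S3   S3  S5 
   S4   S6  S5 
   S5   S5  S7 
   S6   S6  S8 
   S7   S7  S3 
   S8   S0  S7 
(> = start, * = accepting)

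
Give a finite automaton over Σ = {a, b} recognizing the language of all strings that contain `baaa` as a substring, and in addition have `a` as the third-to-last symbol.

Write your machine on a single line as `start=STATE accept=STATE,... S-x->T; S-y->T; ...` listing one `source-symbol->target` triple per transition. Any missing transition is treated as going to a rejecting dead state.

Build one automaton per condition and run them in lockstep. One (5 states) tracks whether and how much of `baaa` has been seen; the other (15 states) tracks the last 3 symbols read. Each combined state is a pair, one component from each; accept when both components accept. After merging equivalent states the machine shrinks.
12 states suffice.
          a    b  
>  q0     q0   q1 
   q1     q2   q1 
   q2     q3   q1 
   q3     q4   q1 
 * q4     q4   q5 
 * q5     q6   q7 
 * q6     q8   q9 
 * q7    q10  q11 
   q8     q4   q5 
   q9     q6   q7 
   q10    q8   q9 
   q11   q10  q11 
(> = start, * = accepting)

start=q0; accept=q4,q5,q6,q7; q0-a->q0; q0-b->q1; q1-a->q2; q1-b->q1; q2-a->q3; q2-b->q1; q3-a->q4; q3-b->q1; q4-a->q4; q4-b->q5; q5-a->q6; q5-b->q7; q6-a->q8; q6-b->q9; q7-a->q10; q7-b->q11; q8-a->q4; q8-b->q5; q9-a->q6; q9-b->q7; q10-a->q8; q10-b->q9; q11-a->q10; q11-b->q11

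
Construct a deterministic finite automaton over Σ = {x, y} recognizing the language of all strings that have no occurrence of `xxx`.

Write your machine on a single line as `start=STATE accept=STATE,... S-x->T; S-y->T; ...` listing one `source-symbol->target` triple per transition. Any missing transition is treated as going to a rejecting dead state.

start=s0; accept=s0,s1,s2; s0-x->s1; s0-y->s0; s1-x->s2; s1-y->s0; s2-x->s3; s2-y->s0; s3-x->s3; s3-y->s3

Track partial matches of the forbidden pattern `xxx`. State s3 is a dead state reached once `xxx` has occurred; every other state accepts. s0 means no part of `xxx` is currently matched.
With 4 states:
        x   y  
>* s0   s1  s0 
 * s1   s2  s0 
 * s2   s3  s0 
   s3   s3  s3 
(> = start, * = accepting)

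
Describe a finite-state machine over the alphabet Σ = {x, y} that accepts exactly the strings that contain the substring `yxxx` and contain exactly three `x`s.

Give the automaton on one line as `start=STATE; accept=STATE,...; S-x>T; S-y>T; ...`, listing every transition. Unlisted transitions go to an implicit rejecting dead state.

Run two small machines in parallel and take their product. One (5 states) tracks whether and how much of `yxxx` has been seen; the other (5 states) tracks the count of `x`s, saturating at 4. Each combined state is a pair, one component from each; accept when both components accept.
With 19 states:
          x    y  
>  s0     s1   s2 
   s1     s3   s4 
   s2     s5   s2 
   s3     s6   s7 
   s4     s8   s4 
   s5     s9   s4 
   s6    s10  s11 
   s7    s12   s7 
   s8    s13   s7 
   s9    s14   s7 
   s10   s10  s15 
   s11   s16  s11 
   s12   s17  s11 
   s13   s18  s11 
 * s14   s18  s14 
   s15   s16  s15 
   s16   s17  s15 
   s17   s18  s15 
   s18   s18  s18 
(> = start, * = accepting)

start=s0; accept=s14; s0-x>s1; s0-y>s2; s1-x>s3; s1-y>s4; s2-x>s5; s2-y>s2; s3-x>s6; s3-y>s7; s4-x>s8; s4-y>s4; s5-x>s9; s5-y>s4; s6-x>s10; s6-y>s11; s7-x>s12; s7-y>s7; s8-x>s13; s8-y>s7; s9-x>s14; s9-y>s7; s10-x>s10; s10-y>s15; s11-x>s16; s11-y>s11; s12-x>s17; s12-y>s11; s13-x>s18; s13-y>s11; s14-x>s18; s14-y>s14; s15-x>s16; s15-y>s15; s16-x>s17; s16-y>s15; s17-x>s18; s17-y>s15; s18-x>s18; s18-y>s18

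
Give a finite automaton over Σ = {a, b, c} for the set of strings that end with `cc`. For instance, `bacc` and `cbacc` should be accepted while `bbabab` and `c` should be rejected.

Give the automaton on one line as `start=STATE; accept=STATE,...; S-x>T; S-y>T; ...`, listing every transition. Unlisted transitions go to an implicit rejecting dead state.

Let each state record the length of the longest suffix of the input read so far that is also a prefix of `cc`. S1 means the last symbol is `c`; S2 means the last 2 symbols are `cc`. Accept only at S2, where the string currently ends in `cc`.
        a   b   c  
>  S0   S0  S0  S1 
   S1   S0  S0  S2 
 * S2   S0  S0  S2 
(> = start, * = accepting)

start=S0; accept=S2; S0-a>S0; S0-b>S0; S0-c>S1; S1-a>S0; S1-b>S0; S1-c>S2; S2-a>S0; S2-b>S0; S2-c>S2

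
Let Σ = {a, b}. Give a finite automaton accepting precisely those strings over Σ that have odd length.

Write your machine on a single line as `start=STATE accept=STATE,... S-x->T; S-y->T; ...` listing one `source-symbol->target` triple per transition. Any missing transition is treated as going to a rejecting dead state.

Only the length mod 2 matters, so use a 2-cycle: from any state, every input symbol moves to the next state, wrapping q1 back to q0. Mark q1 accepting.
        a   b  
>  q0   q1  q1 
 * q1   q0  q0 
(> = start, * = accepting)

start=q0; accept=q1; q0-a->q1; q0-b->q1; q1-a->q0; q1-b->q0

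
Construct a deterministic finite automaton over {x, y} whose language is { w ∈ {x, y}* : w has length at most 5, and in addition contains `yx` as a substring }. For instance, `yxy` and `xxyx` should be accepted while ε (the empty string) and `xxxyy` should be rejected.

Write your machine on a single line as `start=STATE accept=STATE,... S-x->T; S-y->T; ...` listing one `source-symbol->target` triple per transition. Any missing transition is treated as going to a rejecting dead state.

Build one automaton per condition and run them in lockstep. The first has 7 states tracking the input length, saturating at 6; the second has 3 states tracking whether and how much of `yx` has been seen. A product state is a pair (one from each), accepting exactly when both do.
With 18 states:
       x  y 
>  A   B  C 
   B   D  E 
   C   F  E 
   D   G  H 
   E   I  H 
 * F   I  I 
   G   J  K 
   H   L  K 
 * I   L  L 
   J   M  N 
   K   O  N 
 * L   O  O 
   M   P  Q 
   N   R  Q 
 * O   R  R 
   P   P  Q 
   Q   R  Q 
   R   R  R 
(> = start, * = accepting)

start=A; accept=F,I,L,O; A-x->B; A-y->C; B-x->D; B-y->E; C-x->F; C-y->E; D-x->G; D-y->H; E-x->I; E-y->H; F-x->I; F-y->I; G-x->J; G-y->K; H-x->L; H-y->K; I-x->L; I-y->L; J-x->M; J-y->N; K-x->O; K-y->N; L-x->O; L-y->O; M-x->P; M-y->Q; N-x->R; N-y->Q; O-x->R; O-y->R; P-x->P; P-y->Q; Q-x->R; Q-y->Q; R-x->R; R-y->R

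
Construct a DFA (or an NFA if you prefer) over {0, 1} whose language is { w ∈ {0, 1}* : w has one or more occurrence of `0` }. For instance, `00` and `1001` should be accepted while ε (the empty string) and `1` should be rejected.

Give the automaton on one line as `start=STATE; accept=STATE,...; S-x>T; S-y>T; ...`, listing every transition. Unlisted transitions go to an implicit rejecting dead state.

start=q0; accept=q1,q2; q0-0>q1; q0-1>q0; q1-0>q2; q1-1>q1; q2-0>q2; q2-1>q2

Only the number of `0`s matters, and only up to 2. Make a chain q0 → q1 → q2 advanced by each `0` (with q2 absorbing); every other symbol self-loops. The accepting set is {q1, q2}.
        0   1  
>  q0   q1  q0 
 * q1   q2  q1 
 * q2   q2  q2 
(> = start, * = accepting)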